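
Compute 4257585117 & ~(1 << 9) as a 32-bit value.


4257585117 & ~(1 << 9) = 4257584605

4257584605


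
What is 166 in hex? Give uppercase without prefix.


166 = A6 hex

A6


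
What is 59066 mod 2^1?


59066 & 1 = 0

0


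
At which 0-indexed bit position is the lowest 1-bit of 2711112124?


0b10100001100110000100100110111100. Lowest set bit at position 2

2


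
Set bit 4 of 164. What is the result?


164 | (1 << 4) = 164 | 16 = 180

180


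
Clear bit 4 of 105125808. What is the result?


105125808 & ~(1 << 4) = 105125792

105125792


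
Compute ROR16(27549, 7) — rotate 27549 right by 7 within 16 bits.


Rotate 0b110101110011101 right by 7 (16-bit) = 0b11101011010111 = 15063

15063


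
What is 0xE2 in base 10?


E2 hex = 226 decimal

226


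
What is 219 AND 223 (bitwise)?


0b11011011 & 0b11011111 = 0b11011011 = 219

219


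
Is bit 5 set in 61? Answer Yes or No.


0b111101, bit 5 = 1. Yes

Yes


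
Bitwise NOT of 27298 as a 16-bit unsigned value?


~0b110101010100010 = 0b1001010101011101 = 38237 (16-bit unsigned)

38237


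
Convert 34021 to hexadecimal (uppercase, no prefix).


34021 = 84E5 hex

84E5


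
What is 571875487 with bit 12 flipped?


571875487 ^ (1 << 12) = 571875487 ^ 4096 = 571879583

571879583


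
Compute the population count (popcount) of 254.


0b11111110 has 7 set bits

7


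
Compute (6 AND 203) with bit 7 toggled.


Step 1: 6 & 203 = 2
Step 2: 2 ^ (1 << 7) = 2 ^ 128 = 130

130


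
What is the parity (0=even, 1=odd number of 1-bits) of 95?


0b1011111 has 6 ones => parity 0

0


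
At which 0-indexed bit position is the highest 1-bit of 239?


0b11101111. Highest set bit at position 7

7


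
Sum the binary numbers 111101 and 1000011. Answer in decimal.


111101 + 1000011 = 10000000 = 128

128


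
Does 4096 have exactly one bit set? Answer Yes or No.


0b1000000000000. Only one bit set => Yes

Yes


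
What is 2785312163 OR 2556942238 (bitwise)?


0b10100110000001000111110110100011 | 0b10011000011001111101011110011110 = 0b10111110011001111111111110111111 = 3194486719

3194486719


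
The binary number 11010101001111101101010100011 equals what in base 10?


11010101001111101101010100011 in decimal = 447208099

447208099


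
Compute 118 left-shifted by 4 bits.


0b1110110 << 4 = 0b11101100000 = 1888

1888


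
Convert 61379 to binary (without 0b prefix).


61379 = 1110111111000011 in binary

1110111111000011


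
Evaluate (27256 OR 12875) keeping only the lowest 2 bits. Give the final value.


Step 1: 27256 | 12875 = 31355
Step 2: 31355 & 3 = 3

3


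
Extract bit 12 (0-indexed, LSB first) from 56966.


0b1101111010000110, position 12 = 1

1


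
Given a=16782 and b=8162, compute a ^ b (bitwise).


16782 ^ 8162 = 24172

24172


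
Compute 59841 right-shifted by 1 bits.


0b1110100111000001 >> 1 = 0b111010011100000 = 29920

29920


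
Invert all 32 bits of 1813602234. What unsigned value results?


1813602234 ^ 4294967295 = 2481365061

2481365061


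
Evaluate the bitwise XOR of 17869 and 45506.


0b100010111001101 ^ 0b1011000111000010 = 0b1111010000001111 = 62479

62479


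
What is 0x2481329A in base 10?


2481329A hex = 612446874 decimal

612446874


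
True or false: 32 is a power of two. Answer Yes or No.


0b100000. Only one bit set => Yes

Yes


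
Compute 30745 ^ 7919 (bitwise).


0b111100000011001 ^ 0b1111011101111 = 0b110011011110110 = 26358

26358


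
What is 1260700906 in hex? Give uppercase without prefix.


1260700906 = 4B24C4EA hex

4B24C4EA


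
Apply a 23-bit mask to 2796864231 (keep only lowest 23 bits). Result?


2796864231 & 8388607 = 3457767

3457767


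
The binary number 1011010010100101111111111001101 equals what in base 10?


1011010010100101111111111001101 in decimal = 1515388877

1515388877


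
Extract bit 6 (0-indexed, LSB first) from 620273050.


0b100100111110001001110110011010, position 6 = 0

0


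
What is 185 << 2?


0b10111001 << 2 = 0b1011100100 = 740

740


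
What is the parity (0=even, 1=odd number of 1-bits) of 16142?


0b11111100001110 has 9 ones => parity 1

1


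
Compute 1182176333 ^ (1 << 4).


1182176333 ^ (1 << 4) = 1182176333 ^ 16 = 1182176349

1182176349


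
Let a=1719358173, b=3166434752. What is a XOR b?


1719358173 ^ 3166434752 = 3670058781

3670058781


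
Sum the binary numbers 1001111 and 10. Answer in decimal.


1001111 + 10 = 1010001 = 81

81


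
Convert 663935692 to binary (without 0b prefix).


663935692 = 100111100100101101101011001100 in binary

100111100100101101101011001100


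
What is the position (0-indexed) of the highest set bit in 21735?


0b101010011100111. Highest set bit at position 14

14


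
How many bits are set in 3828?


0b111011110100 has 8 set bits

8


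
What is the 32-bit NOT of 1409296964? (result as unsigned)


~0b1010100000000000010101001000100 = 0b10101011111111111101010110111011 = 2885670331 (32-bit unsigned)

2885670331


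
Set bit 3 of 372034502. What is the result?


372034502 | (1 << 3) = 372034502 | 8 = 372034510

372034510


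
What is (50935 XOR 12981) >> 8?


Step 1: 50935 ^ 12981 = 62530
Step 2: 62530 >> 8 = 244

244


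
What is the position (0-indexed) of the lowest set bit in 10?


0b1010. Lowest set bit at position 1

1


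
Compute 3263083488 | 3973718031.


0b11000010011111101011001111100000 | 0b11101100110110100010000000001111 = 0b11101110111111101011001111101111 = 4009669615

4009669615


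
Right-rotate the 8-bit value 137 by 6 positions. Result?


Rotate 0b10001001 right by 6 (8-bit) = 0b100110 = 38

38


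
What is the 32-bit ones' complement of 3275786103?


3275786103 ^ 4294967295 = 1019181192

1019181192


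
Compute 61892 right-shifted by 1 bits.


0b1111000111000100 >> 1 = 0b111100011100010 = 30946

30946


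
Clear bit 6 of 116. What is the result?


116 & ~(1 << 6) = 52

52


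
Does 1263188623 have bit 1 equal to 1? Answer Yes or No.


0b1001011010010101011101010001111, bit 1 = 1. Yes

Yes


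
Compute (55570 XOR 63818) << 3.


Step 1: 55570 ^ 63818 = 8280
Step 2: 8280 << 3 = 66240

66240


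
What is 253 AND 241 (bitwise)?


0b11111101 & 0b11110001 = 0b11110001 = 241

241


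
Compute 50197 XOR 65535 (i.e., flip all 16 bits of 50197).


50197 ^ 65535 = 15338

15338


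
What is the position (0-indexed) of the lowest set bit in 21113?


0b101001001111001. Lowest set bit at position 0

0


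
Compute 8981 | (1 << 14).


8981 | (1 << 14) = 8981 | 16384 = 25365

25365


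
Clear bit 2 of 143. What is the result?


143 & ~(1 << 2) = 139

139


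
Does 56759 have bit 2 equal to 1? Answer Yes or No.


0b1101110110110111, bit 2 = 1. Yes

Yes


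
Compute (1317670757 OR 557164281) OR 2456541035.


Step 1: 1317670757 | 557164281 = 1874833405
Step 2: 1874833405 | 2456541035 = 4294967295

4294967295


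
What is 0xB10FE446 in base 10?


B10FE446 hex = 2970608710 decimal

2970608710


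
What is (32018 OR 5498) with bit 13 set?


Step 1: 32018 | 5498 = 32122
Step 2: 32122 | (1 << 13) = 32122 | 8192 = 32122

32122


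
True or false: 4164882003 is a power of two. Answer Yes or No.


0b11111000001111110000111001010011. Multiple bits set => No

No


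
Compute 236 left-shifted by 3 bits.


0b11101100 << 3 = 0b11101100000 = 1888

1888


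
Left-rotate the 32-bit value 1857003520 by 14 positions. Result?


Rotate 0b1101110101011111010000000000000 left by 14 (32-bit) = 0b11101000000000000001101110101011 = 3892321195

3892321195


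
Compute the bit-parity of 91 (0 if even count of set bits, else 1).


0b1011011 has 5 ones => parity 1

1


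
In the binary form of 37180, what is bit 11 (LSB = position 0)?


0b1001000100111100, position 11 = 0

0


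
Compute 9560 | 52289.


0b10010101011000 | 0b1100110001000001 = 0b1110110101011001 = 60761

60761


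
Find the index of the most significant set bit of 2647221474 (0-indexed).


0b10011101110010010110010011100010. Highest set bit at position 31

31


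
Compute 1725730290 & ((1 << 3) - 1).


1725730290 & 7 = 2

2


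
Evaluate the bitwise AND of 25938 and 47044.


0b110010101010010 & 0b1011011111000100 = 0b10010101000000 = 9536

9536


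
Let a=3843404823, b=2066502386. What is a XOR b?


3843404823 ^ 2066502386 = 2654594789

2654594789


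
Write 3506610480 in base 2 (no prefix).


3506610480 = 11010001000000101010000100110000 in binary

11010001000000101010000100110000


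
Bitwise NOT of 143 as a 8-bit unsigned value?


~0b10001111 = 0b1110000 = 112 (8-bit unsigned)

112


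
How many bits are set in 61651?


0b1111000011010011 has 9 set bits

9


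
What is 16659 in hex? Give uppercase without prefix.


16659 = 4113 hex

4113


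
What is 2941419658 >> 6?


0b10101111010100101000000010001010 >> 6 = 0b10101111010100101000000010 = 45959682

45959682


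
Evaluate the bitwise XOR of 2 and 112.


0b10 ^ 0b1110000 = 0b1110010 = 114

114


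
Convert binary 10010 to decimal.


10010 in decimal = 18

18


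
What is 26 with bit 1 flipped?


26 ^ (1 << 1) = 26 ^ 2 = 24

24


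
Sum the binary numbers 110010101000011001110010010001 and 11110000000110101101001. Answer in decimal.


110010101000011001110010010001 + 11110000000110101101001 = 110011000110011010100111111010 = 857319930

857319930


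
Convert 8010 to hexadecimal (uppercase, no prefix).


8010 = 1F4A hex

1F4A


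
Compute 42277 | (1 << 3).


42277 | (1 << 3) = 42277 | 8 = 42285

42285


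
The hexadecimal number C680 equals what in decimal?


C680 hex = 50816 decimal

50816


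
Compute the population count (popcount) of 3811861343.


0b11100011001101000110001101011111 has 18 set bits

18


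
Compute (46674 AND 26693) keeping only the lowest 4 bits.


Step 1: 46674 & 26693 = 8256
Step 2: 8256 & 15 = 0

0


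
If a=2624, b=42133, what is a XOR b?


2624 ^ 42133 = 44757

44757


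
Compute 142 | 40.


0b10001110 | 0b101000 = 0b10101110 = 174

174


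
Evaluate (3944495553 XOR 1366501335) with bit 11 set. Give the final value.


Step 1: 3944495553 ^ 1366501335 = 3127844374
Step 2: 3127844374 | (1 << 11) = 3127844374 | 2048 = 3127844374

3127844374


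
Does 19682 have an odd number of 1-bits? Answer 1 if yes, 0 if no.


0b100110011100010 has 7 ones => parity 1

1


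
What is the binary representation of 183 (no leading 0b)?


183 = 10110111 in binary

10110111


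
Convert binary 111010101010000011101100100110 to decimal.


111010101010000011101100100110 in decimal = 984103718

984103718


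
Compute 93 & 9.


0b1011101 & 0b1001 = 0b1001 = 9

9


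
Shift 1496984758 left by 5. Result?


0b1011001001110100010110010110110 << 5 = 0b101100100111010001011001011011000000 = 47903512256

47903512256


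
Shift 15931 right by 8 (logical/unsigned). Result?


0b11111000111011 >> 8 = 0b111110 = 62

62


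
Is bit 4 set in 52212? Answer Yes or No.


0b1100101111110100, bit 4 = 1. Yes

Yes


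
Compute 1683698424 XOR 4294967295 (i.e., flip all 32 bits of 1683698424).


1683698424 ^ 4294967295 = 2611268871

2611268871


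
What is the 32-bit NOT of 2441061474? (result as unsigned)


~0b10010001011111111010010001100010 = 0b1101110100000000101101110011101 = 1853905821 (32-bit unsigned)

1853905821


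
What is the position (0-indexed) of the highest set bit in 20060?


0b100111001011100. Highest set bit at position 14

14


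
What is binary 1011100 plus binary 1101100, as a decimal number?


1011100 + 1101100 = 11001000 = 200

200


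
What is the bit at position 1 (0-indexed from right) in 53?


0b110101, position 1 = 0

0


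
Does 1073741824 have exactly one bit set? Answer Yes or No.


0b1000000000000000000000000000000. Only one bit set => Yes

Yes


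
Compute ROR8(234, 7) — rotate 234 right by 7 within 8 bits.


Rotate 0b11101010 right by 7 (8-bit) = 0b11010101 = 213

213


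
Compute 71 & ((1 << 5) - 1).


71 & 31 = 7

7


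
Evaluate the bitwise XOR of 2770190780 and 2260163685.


0b10100101000111011100000110111100 ^ 0b10000110101101110101110001100101 = 0b100011101010101001110111011001 = 598384089

598384089


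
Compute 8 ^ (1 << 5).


8 ^ (1 << 5) = 8 ^ 32 = 40

40


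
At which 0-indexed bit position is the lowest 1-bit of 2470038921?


0b10010011001110011100110110001001. Lowest set bit at position 0

0


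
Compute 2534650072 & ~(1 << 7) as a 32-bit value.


2534650072 & ~(1 << 7) = 2534649944

2534649944


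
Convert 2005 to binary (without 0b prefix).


2005 = 11111010101 in binary

11111010101


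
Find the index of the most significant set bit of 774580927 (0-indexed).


0b101110001010110010101010111111. Highest set bit at position 29

29


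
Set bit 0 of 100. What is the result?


100 | (1 << 0) = 100 | 1 = 101

101


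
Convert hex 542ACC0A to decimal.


542ACC0A hex = 1412090890 decimal

1412090890


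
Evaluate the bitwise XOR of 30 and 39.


0b11110 ^ 0b100111 = 0b111001 = 57

57


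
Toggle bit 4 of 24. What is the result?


24 ^ (1 << 4) = 24 ^ 16 = 8

8


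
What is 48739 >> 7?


0b1011111001100011 >> 7 = 0b101111100 = 380

380


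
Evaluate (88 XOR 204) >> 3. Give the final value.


Step 1: 88 ^ 204 = 148
Step 2: 148 >> 3 = 18

18


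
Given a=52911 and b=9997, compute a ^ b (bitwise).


52911 ^ 9997 = 59810

59810


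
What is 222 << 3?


0b11011110 << 3 = 0b11011110000 = 1776

1776


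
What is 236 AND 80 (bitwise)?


0b11101100 & 0b1010000 = 0b1000000 = 64

64


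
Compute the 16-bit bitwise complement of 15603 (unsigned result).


~0b11110011110011 = 0b1100001100001100 = 49932 (16-bit unsigned)

49932


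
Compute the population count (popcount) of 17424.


0b100010000010000 has 3 set bits

3


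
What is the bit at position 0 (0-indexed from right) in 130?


0b10000010, position 0 = 0

0


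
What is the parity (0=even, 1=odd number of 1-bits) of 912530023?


0b110110011001000001101001100111 has 15 ones => parity 1

1


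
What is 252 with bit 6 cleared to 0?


252 & ~(1 << 6) = 188

188


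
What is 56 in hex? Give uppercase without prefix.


56 = 38 hex

38


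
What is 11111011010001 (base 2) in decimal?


11111011010001 in decimal = 16081

16081


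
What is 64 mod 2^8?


64 & 255 = 64

64


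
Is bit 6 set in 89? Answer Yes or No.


0b1011001, bit 6 = 1. Yes

Yes


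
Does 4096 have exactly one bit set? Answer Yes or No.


0b1000000000000. Only one bit set => Yes

Yes


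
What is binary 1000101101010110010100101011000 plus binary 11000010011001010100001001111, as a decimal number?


1000101101010110010100101011000 + 11000010011001010100001001111 = 1011101111101111101000110100111 = 1576522151

1576522151


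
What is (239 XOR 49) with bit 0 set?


Step 1: 239 ^ 49 = 222
Step 2: 222 | (1 << 0) = 222 | 1 = 223

223


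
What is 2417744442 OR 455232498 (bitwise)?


0b10010000000110111101101000111010 | 0b11011001000100100101111110010 = 0b10011011001110111101101111111010 = 2604391418

2604391418


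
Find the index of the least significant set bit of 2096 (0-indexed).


0b100000110000. Lowest set bit at position 4

4


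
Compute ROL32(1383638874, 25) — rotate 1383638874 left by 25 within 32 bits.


Rotate 0b1010010011110001010011101011010 left by 25 (32-bit) = 0b10110100101001001111000101001110 = 3030708558

3030708558


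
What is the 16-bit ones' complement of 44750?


44750 ^ 65535 = 20785

20785


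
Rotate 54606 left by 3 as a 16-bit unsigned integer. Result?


Rotate 0b1101010101001110 left by 3 (16-bit) = 0b1010101001110110 = 43638

43638


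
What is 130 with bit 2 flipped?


130 ^ (1 << 2) = 130 ^ 4 = 134

134


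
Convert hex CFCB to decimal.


CFCB hex = 53195 decimal

53195


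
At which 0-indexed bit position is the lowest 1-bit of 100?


0b1100100. Lowest set bit at position 2

2


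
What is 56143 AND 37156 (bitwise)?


0b1101101101001111 & 0b1001000100100100 = 0b1001000100000100 = 37124

37124


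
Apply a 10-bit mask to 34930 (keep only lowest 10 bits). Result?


34930 & 1023 = 114

114


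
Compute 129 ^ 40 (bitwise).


0b10000001 ^ 0b101000 = 0b10101001 = 169

169


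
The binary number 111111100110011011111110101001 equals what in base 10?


111111100110011011111110101001 in decimal = 1067040681

1067040681


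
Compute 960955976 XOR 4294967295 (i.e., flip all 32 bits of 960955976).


960955976 ^ 4294967295 = 3334011319

3334011319


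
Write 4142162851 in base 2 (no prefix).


4142162851 = 11110110111001000110001110100011 in binary

11110110111001000110001110100011


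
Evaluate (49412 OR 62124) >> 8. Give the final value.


Step 1: 49412 | 62124 = 62380
Step 2: 62380 >> 8 = 243

243


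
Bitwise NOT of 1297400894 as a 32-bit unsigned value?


~0b1001101010101001100010000111110 = 0b10110010101010110011101111000001 = 2997566401 (32-bit unsigned)

2997566401


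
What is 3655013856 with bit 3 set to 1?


3655013856 | (1 << 3) = 3655013856 | 8 = 3655013864

3655013864


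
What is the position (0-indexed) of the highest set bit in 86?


0b1010110. Highest set bit at position 6

6


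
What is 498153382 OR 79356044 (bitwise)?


0b11101101100010011011110100110 | 0b100101110101110000010001100 = 0b11101101110111111011110101110 = 498857902

498857902


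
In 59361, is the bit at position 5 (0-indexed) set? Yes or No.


0b1110011111100001, bit 5 = 1. Yes

Yes


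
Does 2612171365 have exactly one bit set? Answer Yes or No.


0b10011011101100101001001001100101. Multiple bits set => No

No


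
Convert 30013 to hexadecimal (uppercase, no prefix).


30013 = 753D hex

753D


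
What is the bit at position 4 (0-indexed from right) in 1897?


0b11101101001, position 4 = 0

0


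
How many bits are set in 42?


0b101010 has 3 set bits

3


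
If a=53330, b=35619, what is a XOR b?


53330 ^ 35619 = 23409

23409


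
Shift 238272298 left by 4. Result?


0b1110001100111011111100101010 << 4 = 0b11100011001110111111001010100000 = 3812356768

3812356768


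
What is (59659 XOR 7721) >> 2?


Step 1: 59659 ^ 7721 = 63266
Step 2: 63266 >> 2 = 15816

15816


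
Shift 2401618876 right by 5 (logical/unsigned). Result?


0b10001111001001011100101110111100 >> 5 = 0b100011110010010111001011101 = 75050589

75050589


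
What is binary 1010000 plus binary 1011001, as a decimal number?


1010000 + 1011001 = 10101001 = 169

169


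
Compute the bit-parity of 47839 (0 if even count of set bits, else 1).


0b1011101011011111 has 12 ones => parity 0

0


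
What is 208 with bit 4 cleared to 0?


208 & ~(1 << 4) = 192

192


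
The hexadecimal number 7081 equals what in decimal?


7081 hex = 28801 decimal

28801


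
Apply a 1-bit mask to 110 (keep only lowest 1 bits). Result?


110 & 1 = 0

0


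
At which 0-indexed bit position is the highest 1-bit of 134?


0b10000110. Highest set bit at position 7

7


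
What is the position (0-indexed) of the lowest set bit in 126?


0b1111110. Lowest set bit at position 1

1


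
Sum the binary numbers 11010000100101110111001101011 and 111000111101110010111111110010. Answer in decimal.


11010000100101110111001101011 + 111000111101110010111111110010 = 1010011000010100001111001011101 = 1393172061

1393172061


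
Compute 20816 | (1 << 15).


20816 | (1 << 15) = 20816 | 32768 = 53584

53584


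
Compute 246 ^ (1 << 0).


246 ^ (1 << 0) = 246 ^ 1 = 247

247


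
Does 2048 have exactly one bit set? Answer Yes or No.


0b100000000000. Only one bit set => Yes

Yes


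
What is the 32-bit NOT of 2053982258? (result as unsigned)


~0b1111010011011010100100000110010 = 0b10000101100100101011011111001101 = 2240985037 (32-bit unsigned)

2240985037


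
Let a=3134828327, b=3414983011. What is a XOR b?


3134828327 ^ 3414983011 = 1901407812

1901407812


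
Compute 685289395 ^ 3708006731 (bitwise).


0b101000110110001010111110110011 ^ 0b11011101000000111011000101001011 = 0b11110101110110110001111011111000 = 4124778232

4124778232


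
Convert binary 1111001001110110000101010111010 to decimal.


1111001001110110000101010111010 in decimal = 2033912506

2033912506


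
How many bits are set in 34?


0b100010 has 2 set bits

2


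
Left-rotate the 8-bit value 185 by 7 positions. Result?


Rotate 0b10111001 left by 7 (8-bit) = 0b11011100 = 220

220


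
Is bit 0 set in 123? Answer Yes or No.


0b1111011, bit 0 = 1. Yes

Yes


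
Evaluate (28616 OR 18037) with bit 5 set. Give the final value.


Step 1: 28616 | 18037 = 28669
Step 2: 28669 | (1 << 5) = 28669 | 32 = 28669

28669


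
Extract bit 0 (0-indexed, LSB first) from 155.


0b10011011, position 0 = 1

1


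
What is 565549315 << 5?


0b100001101101011001100100000011 << 5 = 0b10000110110101100110010000001100000 = 18097578080

18097578080


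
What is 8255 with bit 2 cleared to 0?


8255 & ~(1 << 2) = 8251

8251


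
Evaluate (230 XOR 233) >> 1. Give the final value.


Step 1: 230 ^ 233 = 15
Step 2: 15 >> 1 = 7

7


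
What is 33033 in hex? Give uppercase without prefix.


33033 = 8109 hex

8109


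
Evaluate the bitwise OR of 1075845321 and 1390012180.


0b1000000001000000001100011001001 | 0b1010010110110011110011100010100 = 0b1010010111110011111111111011101 = 1392115677

1392115677


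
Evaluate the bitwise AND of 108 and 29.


0b1101100 & 0b11101 = 0b1100 = 12

12


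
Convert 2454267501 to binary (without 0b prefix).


2454267501 = 10010010010010010010011001101101 in binary

10010010010010010010011001101101


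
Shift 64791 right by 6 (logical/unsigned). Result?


0b1111110100010111 >> 6 = 0b1111110100 = 1012

1012


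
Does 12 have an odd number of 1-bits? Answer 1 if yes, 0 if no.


0b1100 has 2 ones => parity 0

0


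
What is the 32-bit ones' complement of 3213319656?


3213319656 ^ 4294967295 = 1081647639

1081647639


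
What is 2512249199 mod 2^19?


2512249199 & 524287 = 385391

385391


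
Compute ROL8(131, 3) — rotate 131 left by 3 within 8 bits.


Rotate 0b10000011 left by 3 (8-bit) = 0b11100 = 28

28


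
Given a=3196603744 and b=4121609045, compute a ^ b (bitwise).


3196603744 ^ 4121609045 = 1260555829

1260555829


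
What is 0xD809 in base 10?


D809 hex = 55305 decimal

55305


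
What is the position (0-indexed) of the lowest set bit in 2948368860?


0b10101111101111001000100111011100. Lowest set bit at position 2

2


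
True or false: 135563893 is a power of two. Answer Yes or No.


0b1000000101001000101001110101. Multiple bits set => No

No


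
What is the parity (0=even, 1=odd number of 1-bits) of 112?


0b1110000 has 3 ones => parity 1

1


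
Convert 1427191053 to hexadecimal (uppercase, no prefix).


1427191053 = 5511350D hex

5511350D


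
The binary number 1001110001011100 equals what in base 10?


1001110001011100 in decimal = 40028

40028


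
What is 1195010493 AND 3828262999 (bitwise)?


0b1000111001110100110100110111101 & 0b11100100001011101010100001010111 = 0b1000100001010100010100000010101 = 1143613461

1143613461


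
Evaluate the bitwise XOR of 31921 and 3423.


0b111110010110001 ^ 0b110101011111 = 0b111000111101110 = 29166

29166


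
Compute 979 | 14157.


0b1111010011 | 0b11011101001101 = 0b11011111011111 = 14303

14303


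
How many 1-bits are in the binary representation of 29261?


0b111001001001101 has 8 set bits

8


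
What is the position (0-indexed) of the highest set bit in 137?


0b10001001. Highest set bit at position 7

7


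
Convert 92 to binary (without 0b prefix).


92 = 1011100 in binary

1011100


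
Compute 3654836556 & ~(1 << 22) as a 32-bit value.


3654836556 & ~(1 << 22) = 3650642252

3650642252


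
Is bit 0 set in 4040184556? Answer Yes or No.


0b11110000110100000101001011101100, bit 0 = 0. No

No


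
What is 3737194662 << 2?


0b11011110110000010001000010100110 << 2 = 0b1101111011000001000100001010011000 = 14948778648

14948778648


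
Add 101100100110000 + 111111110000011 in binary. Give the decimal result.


101100100110000 + 111111110000011 = 1101100010110011 = 55475

55475


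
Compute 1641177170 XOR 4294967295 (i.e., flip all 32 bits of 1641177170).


1641177170 ^ 4294967295 = 2653790125

2653790125


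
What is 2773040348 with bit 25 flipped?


2773040348 ^ (1 << 25) = 2773040348 ^ 33554432 = 2806594780

2806594780


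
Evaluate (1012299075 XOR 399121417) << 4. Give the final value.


Step 1: 1012299075 ^ 399121417 = 731670858
Step 2: 731670858 << 4 = 11706733728

11706733728


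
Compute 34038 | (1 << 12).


34038 | (1 << 12) = 34038 | 4096 = 38134

38134


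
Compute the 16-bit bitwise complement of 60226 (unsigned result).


~0b1110101101000010 = 0b1010010111101 = 5309 (16-bit unsigned)

5309


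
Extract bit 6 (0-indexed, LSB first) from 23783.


0b101110011100111, position 6 = 1

1


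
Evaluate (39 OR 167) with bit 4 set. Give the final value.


Step 1: 39 | 167 = 167
Step 2: 167 | (1 << 4) = 167 | 16 = 183

183


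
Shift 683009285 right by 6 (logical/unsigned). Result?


0b101000101101011110010100000101 >> 6 = 0b101000101101011110010100 = 10672020

10672020


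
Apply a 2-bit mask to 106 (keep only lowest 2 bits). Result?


106 & 3 = 2

2


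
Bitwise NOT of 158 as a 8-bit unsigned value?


~0b10011110 = 0b1100001 = 97 (8-bit unsigned)

97


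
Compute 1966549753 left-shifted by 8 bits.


0b1110101001101110010101011111001 << 8 = 0b111010100110111001010101111100100000000 = 503436736768

503436736768


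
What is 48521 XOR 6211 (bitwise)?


0b1011110110001001 ^ 0b1100001000011 = 0b1010010111001010 = 42442

42442


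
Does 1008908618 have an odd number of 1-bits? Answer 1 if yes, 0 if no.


0b111100001000101011100101001010 has 14 ones => parity 0

0


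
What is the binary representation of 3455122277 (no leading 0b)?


3455122277 = 11001101111100001111101101100101 in binary

11001101111100001111101101100101


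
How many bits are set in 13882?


0b11011000111010 has 8 set bits

8


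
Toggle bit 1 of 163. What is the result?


163 ^ (1 << 1) = 163 ^ 2 = 161

161


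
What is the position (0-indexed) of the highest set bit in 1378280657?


0b1010010001001101110010011010001. Highest set bit at position 30

30


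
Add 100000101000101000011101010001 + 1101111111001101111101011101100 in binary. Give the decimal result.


100000101000101000011101010001 + 1101111111001101111101011101100 = 10010000100010011000001000111101 = 2424930877

2424930877


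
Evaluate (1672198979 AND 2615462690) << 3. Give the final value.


Step 1: 1672198979 & 2615462690 = 60852994
Step 2: 60852994 << 3 = 486823952

486823952


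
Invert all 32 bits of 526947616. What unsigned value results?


526947616 ^ 4294967295 = 3768019679

3768019679


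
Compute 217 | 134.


0b11011001 | 0b10000110 = 0b11011111 = 223

223


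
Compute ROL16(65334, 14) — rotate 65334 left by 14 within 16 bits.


Rotate 0b1111111100110110 left by 14 (16-bit) = 0b1011111111001101 = 49101

49101


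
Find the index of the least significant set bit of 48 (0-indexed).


0b110000. Lowest set bit at position 4

4


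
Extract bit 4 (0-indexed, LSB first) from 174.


0b10101110, position 4 = 0

0


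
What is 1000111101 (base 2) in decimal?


1000111101 in decimal = 573

573


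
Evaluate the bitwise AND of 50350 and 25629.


0b1100010010101110 & 0b110010000011101 = 0b100010000001100 = 17420

17420


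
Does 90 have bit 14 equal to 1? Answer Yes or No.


0b1011010, bit 14 = 0. No

No


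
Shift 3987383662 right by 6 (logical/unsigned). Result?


0b11101101101010101010010101101110 >> 6 = 0b11101101101010101010010101 = 62302869

62302869


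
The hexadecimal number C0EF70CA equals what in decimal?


C0EF70CA hex = 3236917450 decimal

3236917450


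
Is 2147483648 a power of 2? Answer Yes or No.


0b10000000000000000000000000000000. Only one bit set => Yes

Yes


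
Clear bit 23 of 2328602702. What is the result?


2328602702 & ~(1 << 23) = 2320214094

2320214094


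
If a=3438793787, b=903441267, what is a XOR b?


3438793787 ^ 903441267 = 4180590408

4180590408


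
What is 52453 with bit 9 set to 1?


52453 | (1 << 9) = 52453 | 512 = 52965

52965


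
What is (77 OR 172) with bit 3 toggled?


Step 1: 77 | 172 = 237
Step 2: 237 ^ (1 << 3) = 237 ^ 8 = 229

229


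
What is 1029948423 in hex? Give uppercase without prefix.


1029948423 = 3D63C407 hex

3D63C407


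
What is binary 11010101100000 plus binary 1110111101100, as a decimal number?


11010101100000 + 1110111101100 = 101001101001100 = 21324

21324


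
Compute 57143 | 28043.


0b1101111100110111 | 0b110110110001011 = 0b1111111110111111 = 65471

65471


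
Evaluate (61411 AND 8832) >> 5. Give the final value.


Step 1: 61411 & 8832 = 8832
Step 2: 8832 >> 5 = 276

276


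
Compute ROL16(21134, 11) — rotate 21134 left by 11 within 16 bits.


Rotate 0b101001010001110 left by 11 (16-bit) = 0b111001010010100 = 29332

29332


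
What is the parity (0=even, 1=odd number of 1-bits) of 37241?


0b1001000101111001 has 8 ones => parity 0

0


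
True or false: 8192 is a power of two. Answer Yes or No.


0b10000000000000. Only one bit set => Yes

Yes


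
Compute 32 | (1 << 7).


32 | (1 << 7) = 32 | 128 = 160

160


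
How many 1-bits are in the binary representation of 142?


0b10001110 has 4 set bits

4


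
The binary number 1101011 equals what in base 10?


1101011 in decimal = 107

107


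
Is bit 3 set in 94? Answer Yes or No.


0b1011110, bit 3 = 1. Yes

Yes


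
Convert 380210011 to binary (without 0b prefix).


380210011 = 10110101010011000101101011011 in binary

10110101010011000101101011011


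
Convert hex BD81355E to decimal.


BD81355E hex = 3179361630 decimal

3179361630


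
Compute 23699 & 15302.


0b101110010010011 & 0b11101111000110 = 0b1100010000010 = 6274

6274


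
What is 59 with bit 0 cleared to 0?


59 & ~(1 << 0) = 58

58


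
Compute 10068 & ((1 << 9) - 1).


10068 & 511 = 340

340


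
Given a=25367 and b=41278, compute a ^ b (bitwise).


25367 ^ 41278 = 49705

49705


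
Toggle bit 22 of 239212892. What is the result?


239212892 ^ (1 << 22) = 239212892 ^ 4194304 = 235018588

235018588


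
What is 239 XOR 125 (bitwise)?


0b11101111 ^ 0b1111101 = 0b10010010 = 146

146


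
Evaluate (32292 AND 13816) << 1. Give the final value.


Step 1: 32292 & 13816 = 13344
Step 2: 13344 << 1 = 26688

26688


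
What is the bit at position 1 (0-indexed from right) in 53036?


0b1100111100101100, position 1 = 0

0


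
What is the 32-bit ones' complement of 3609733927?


3609733927 ^ 4294967295 = 685233368

685233368


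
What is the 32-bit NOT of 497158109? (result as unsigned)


~0b11101101000100000011111011101 = 0b11100010010111011111100000100010 = 3797809186 (32-bit unsigned)

3797809186


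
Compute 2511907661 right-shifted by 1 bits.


0b10010101101110001010101101001101 >> 1 = 0b1001010110111000101010110100110 = 1255953830

1255953830


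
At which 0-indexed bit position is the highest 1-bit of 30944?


0b111100011100000. Highest set bit at position 14

14


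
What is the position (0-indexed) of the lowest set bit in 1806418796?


0b1101011101010111100001101101100. Lowest set bit at position 2

2


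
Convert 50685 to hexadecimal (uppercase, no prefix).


50685 = C5FD hex

C5FD


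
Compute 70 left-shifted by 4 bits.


0b1000110 << 4 = 0b10001100000 = 1120

1120


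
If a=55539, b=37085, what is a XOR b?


55539 ^ 37085 = 18478

18478


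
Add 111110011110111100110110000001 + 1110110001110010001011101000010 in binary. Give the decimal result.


111110011110111100110110000001 + 1110110001110010001011101000010 = 10110100101101001110010011000011 = 3031753923

3031753923


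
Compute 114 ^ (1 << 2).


114 ^ (1 << 2) = 114 ^ 4 = 118

118


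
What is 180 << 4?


0b10110100 << 4 = 0b101101000000 = 2880

2880


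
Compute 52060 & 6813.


0b1100101101011100 & 0b1101010011101 = 0b101000011100 = 2588

2588


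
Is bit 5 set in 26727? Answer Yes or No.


0b110100001100111, bit 5 = 1. Yes

Yes


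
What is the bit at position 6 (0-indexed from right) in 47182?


0b1011100001001110, position 6 = 1

1


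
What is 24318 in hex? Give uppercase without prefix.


24318 = 5EFE hex

5EFE


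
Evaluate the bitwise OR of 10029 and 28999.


0b10011100101101 | 0b111000101000111 = 0b111011101101111 = 30575

30575


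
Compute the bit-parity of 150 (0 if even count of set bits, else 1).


0b10010110 has 4 ones => parity 0

0


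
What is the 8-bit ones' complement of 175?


175 ^ 255 = 80

80


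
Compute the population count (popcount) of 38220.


0b1001010101001100 has 7 set bits

7


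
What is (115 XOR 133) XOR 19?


Step 1: 115 ^ 133 = 246
Step 2: 246 ^ 19 = 229

229


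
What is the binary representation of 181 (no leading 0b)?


181 = 10110101 in binary

10110101


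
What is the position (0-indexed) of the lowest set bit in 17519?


0b100010001101111. Lowest set bit at position 0

0


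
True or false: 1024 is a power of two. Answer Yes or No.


0b10000000000. Only one bit set => Yes

Yes


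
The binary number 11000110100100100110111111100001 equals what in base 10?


11000110100100100110111111100001 in decimal = 3331485665

3331485665


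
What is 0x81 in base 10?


81 hex = 129 decimal

129


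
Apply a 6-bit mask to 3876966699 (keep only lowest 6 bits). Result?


3876966699 & 63 = 43

43


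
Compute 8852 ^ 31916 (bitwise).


0b10001010010100 ^ 0b111110010101100 = 0b101111000111000 = 24120

24120


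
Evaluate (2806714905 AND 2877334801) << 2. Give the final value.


Step 1: 2806714905 & 2877334801 = 2734686225
Step 2: 2734686225 << 2 = 10938744900

10938744900


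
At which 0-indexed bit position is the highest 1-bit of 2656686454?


0b10011110010110011101000101110110. Highest set bit at position 31

31


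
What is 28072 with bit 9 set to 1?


28072 | (1 << 9) = 28072 | 512 = 28584

28584


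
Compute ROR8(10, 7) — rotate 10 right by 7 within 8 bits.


Rotate 0b1010 right by 7 (8-bit) = 0b10100 = 20

20


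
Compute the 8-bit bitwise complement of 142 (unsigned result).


~0b10001110 = 0b1110001 = 113 (8-bit unsigned)

113


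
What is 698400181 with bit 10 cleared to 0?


698400181 & ~(1 << 10) = 698399157

698399157


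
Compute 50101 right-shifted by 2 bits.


0b1100001110110101 >> 2 = 0b11000011101101 = 12525

12525


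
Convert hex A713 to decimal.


A713 hex = 42771 decimal

42771


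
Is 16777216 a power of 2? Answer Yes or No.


0b1000000000000000000000000. Only one bit set => Yes

Yes


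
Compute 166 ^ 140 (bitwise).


0b10100110 ^ 0b10001100 = 0b101010 = 42

42


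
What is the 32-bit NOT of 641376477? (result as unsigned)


~0b100110001110101010000011011101 = 0b11011001110001010101111100100010 = 3653590818 (32-bit unsigned)

3653590818


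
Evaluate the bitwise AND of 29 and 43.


0b11101 & 0b101011 = 0b1001 = 9

9


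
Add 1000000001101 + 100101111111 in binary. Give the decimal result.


1000000001101 + 100101111111 = 1100110001100 = 6540

6540


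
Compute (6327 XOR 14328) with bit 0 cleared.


Step 1: 6327 ^ 14328 = 12111
Step 2: 12111 & ~(1 << 0) = 12110

12110


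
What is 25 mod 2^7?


25 & 127 = 25

25


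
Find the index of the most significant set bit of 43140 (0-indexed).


0b1010100010000100. Highest set bit at position 15

15


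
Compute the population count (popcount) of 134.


0b10000110 has 3 set bits

3


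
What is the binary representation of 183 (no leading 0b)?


183 = 10110111 in binary

10110111


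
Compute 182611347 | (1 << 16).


182611347 | (1 << 16) = 182611347 | 65536 = 182676883

182676883


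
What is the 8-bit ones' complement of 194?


194 ^ 255 = 61

61


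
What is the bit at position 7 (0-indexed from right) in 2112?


0b100001000000, position 7 = 0

0


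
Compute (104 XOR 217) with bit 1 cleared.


Step 1: 104 ^ 217 = 177
Step 2: 177 & ~(1 << 1) = 177

177


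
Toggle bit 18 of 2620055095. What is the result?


2620055095 ^ (1 << 18) = 2620055095 ^ 262144 = 2620317239

2620317239


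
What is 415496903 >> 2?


0b11000110000111111101011000111 >> 2 = 0b110001100001111111010110001 = 103874225

103874225


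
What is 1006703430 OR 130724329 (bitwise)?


0b111100000000010001001101000110 | 0b111110010101011000111101001 = 0b111111110010111011001111101111 = 1070314479

1070314479


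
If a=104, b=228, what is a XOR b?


104 ^ 228 = 140

140


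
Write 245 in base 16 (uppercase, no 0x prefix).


245 = F5 hex

F5


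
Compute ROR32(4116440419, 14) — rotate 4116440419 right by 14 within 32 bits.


Rotate 0b11110101010110111110010101100011 right by 14 (32-bit) = 0b10010101100011111101010101101111 = 2509231471

2509231471


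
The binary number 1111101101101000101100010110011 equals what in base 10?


1111101101101000101100010110011 in decimal = 2108971187

2108971187


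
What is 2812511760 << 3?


0b10100111101000111000011000010000 << 3 = 0b10100111101000111000011000010000000 = 22500094080

22500094080


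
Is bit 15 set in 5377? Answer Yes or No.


0b1010100000001, bit 15 = 0. No

No


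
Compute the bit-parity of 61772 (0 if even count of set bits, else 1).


0b1111000101001100 has 8 ones => parity 0

0


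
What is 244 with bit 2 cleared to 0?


244 & ~(1 << 2) = 240

240


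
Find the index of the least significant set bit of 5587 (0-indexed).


0b1010111010011. Lowest set bit at position 0

0


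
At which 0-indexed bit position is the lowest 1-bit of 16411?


0b100000000011011. Lowest set bit at position 0

0


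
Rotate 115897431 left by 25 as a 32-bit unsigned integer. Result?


Rotate 0b110111010000111010001010111 left by 25 (32-bit) = 0b10101110000011011101000011101000 = 2920141032

2920141032


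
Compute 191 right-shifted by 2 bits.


0b10111111 >> 2 = 0b101111 = 47

47
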